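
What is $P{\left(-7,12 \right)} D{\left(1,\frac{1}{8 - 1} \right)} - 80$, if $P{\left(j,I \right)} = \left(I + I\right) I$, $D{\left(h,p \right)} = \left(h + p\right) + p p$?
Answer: $\frac{12496}{49} \approx 255.02$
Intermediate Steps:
$D{\left(h,p \right)} = h + p + p^{2}$ ($D{\left(h,p \right)} = \left(h + p\right) + p^{2} = h + p + p^{2}$)
$P{\left(j,I \right)} = 2 I^{2}$ ($P{\left(j,I \right)} = 2 I I = 2 I^{2}$)
$P{\left(-7,12 \right)} D{\left(1,\frac{1}{8 - 1} \right)} - 80 = 2 \cdot 12^{2} \left(1 + \frac{1}{8 - 1} + \left(\frac{1}{8 - 1}\right)^{2}\right) - 80 = 2 \cdot 144 \left(1 + \frac{1}{7} + \left(\frac{1}{7}\right)^{2}\right) - 80 = 288 \left(1 + \frac{1}{7} + \left(\frac{1}{7}\right)^{2}\right) - 80 = 288 \left(1 + \frac{1}{7} + \frac{1}{49}\right) - 80 = 288 \cdot \frac{57}{49} - 80 = \frac{16416}{49} - 80 = \frac{12496}{49}$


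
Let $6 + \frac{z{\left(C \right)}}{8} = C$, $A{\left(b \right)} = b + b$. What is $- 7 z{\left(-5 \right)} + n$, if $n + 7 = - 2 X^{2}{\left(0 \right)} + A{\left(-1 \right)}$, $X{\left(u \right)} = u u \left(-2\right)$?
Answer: $607$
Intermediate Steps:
$A{\left(b \right)} = 2 b$
$z{\left(C \right)} = -48 + 8 C$
$X{\left(u \right)} = - 2 u^{2}$ ($X{\left(u \right)} = u^{2} \left(-2\right) = - 2 u^{2}$)
$n = -9$ ($n = -7 - \left(2 + 2 \left(- 2 \cdot 0^{2}\right)^{2}\right) = -7 - \left(2 + 2 \left(\left(-2\right) 0\right)^{2}\right) = -7 - \left(2 + 2 \cdot 0^{2}\right) = -7 - 2 = -9$)
$- 7 z{\left(-5 \right)} + n = - 7 \left(-48 + 8 \left(-5\right)\right) - 9 = - 7 \left(-48 - 40\right) - 9 = \left(-7\right) \left(-88\right) - 9 = 616 - 9 = 607$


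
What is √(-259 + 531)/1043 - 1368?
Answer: -1368 + 4*√17/1043 ≈ -1368.0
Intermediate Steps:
√(-259 + 531)/1043 - 1368 = √272*(1/1043) - 1368 = (4*√17)*(1/1043) - 1368 = 4*√17/1043 - 1368 = -1368 + 4*√17/1043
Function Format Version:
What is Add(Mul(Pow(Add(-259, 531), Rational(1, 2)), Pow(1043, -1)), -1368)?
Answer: Add(-1368, Mul(Rational(4, 1043), Pow(17, Rational(1, 2)))) ≈ -1368.0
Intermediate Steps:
Add(Mul(Pow(Add(-259, 531), Rational(1, 2)), Pow(1043, -1)), -1368) = Add(Mul(Pow(272, Rational(1, 2)), Rational(1, 1043)), -1368) = Add(Mul(Mul(4, Pow(17, Rational(1, 2))), Rational(1, 1043)), -1368) = Add(Mul(Rational(4, 1043), Pow(17, Rational(1, 2))), -1368) = Add(-1368, Mul(Rational(4, 1043), Pow(17, Rational(1, 2))))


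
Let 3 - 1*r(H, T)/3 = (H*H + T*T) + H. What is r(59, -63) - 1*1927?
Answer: -24445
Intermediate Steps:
r(H, T) = 9 - 3*H - 3*H² - 3*T² (r(H, T) = 9 - 3*((H*H + T*T) + H) = 9 - 3*((H² + T²) + H) = 9 - 3*(H + H² + T²) = 9 + (-3*H - 3*H² - 3*T²) = 9 - 3*H - 3*H² - 3*T²)
r(59, -63) - 1*1927 = (9 - 3*59 - 3*59² - 3*(-63)²) - 1*1927 = (9 - 177 - 3*3481 - 3*3969) - 1927 = (9 - 177 - 10443 - 11907) - 1927 = -22518 - 1927 = -24445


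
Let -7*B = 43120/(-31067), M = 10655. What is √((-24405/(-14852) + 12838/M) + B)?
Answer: √8333031227686538556565/52300983830 ≈ 1.7454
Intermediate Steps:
B = 6160/31067 (B = -6160/(-31067) = -6160*(-1)/31067 = -⅐*(-43120/31067) = 6160/31067 ≈ 0.19828)
√((-24405/(-14852) + 12838/M) + B) = √((-24405/(-14852) + 12838/10655) + 6160/31067) = √((-24405*(-1/14852) + 12838*(1/10655)) + 6160/31067) = √((24405/14852 + 12838/10655) + 6160/31067) = √(450705251/158248060 + 6160/31067) = √(318656767711/104601967660) = √8333031227686538556565/52300983830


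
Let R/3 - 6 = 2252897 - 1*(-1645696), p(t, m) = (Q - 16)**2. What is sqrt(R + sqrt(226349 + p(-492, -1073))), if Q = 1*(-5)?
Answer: sqrt(11695797 + sqrt(226790)) ≈ 3420.0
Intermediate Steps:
Q = -5
p(t, m) = 441 (p(t, m) = (-5 - 16)**2 = (-21)**2 = 441)
R = 11695797 (R = 18 + 3*(2252897 - 1*(-1645696)) = 18 + 3*(2252897 + 1645696) = 18 + 3*3898593 = 18 + 11695779 = 11695797)
sqrt(R + sqrt(226349 + p(-492, -1073))) = sqrt(11695797 + sqrt(226349 + 441)) = sqrt(11695797 + sqrt(226790))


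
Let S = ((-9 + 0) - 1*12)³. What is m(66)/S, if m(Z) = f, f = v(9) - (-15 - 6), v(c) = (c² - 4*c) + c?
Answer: -25/3087 ≈ -0.0080985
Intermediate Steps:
v(c) = c² - 3*c
f = 75 (f = 9*(-3 + 9) - (-15 - 6) = 9*6 - 1*(-21) = 54 + 21 = 75)
m(Z) = 75
S = -9261 (S = (-9 - 12)³ = (-21)³ = -9261)
m(66)/S = 75/(-9261) = 75*(-1/9261) = -25/3087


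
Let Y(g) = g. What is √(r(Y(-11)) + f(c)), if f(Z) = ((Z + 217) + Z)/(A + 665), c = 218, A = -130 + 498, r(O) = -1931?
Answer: I*√2059874310/1033 ≈ 43.936*I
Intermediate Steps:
A = 368
f(Z) = 217/1033 + 2*Z/1033 (f(Z) = ((Z + 217) + Z)/(368 + 665) = ((217 + Z) + Z)/1033 = (217 + 2*Z)*(1/1033) = 217/1033 + 2*Z/1033)
√(r(Y(-11)) + f(c)) = √(-1931 + (217/1033 + (2/1033)*218)) = √(-1931 + (217/1033 + 436/1033)) = √(-1931 + 653/1033) = √(-1994070/1033) = I*√2059874310/1033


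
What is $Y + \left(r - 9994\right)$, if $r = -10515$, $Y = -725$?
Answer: $-21234$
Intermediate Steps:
$Y + \left(r - 9994\right) = -725 - 20509 = -21234$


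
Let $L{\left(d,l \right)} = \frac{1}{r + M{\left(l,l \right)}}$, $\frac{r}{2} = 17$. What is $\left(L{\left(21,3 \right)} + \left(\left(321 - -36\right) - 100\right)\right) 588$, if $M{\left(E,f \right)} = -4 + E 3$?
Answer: $\frac{1964704}{13} \approx 1.5113 \cdot 10^{5}$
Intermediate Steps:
$r = 34$ ($r = 2 \cdot 17 = 34$)
$M{\left(E,f \right)} = -4 + 3 E$
$L{\left(d,l \right)} = \frac{1}{30 + 3 l}$ ($L{\left(d,l \right)} = \frac{1}{34 + \left(-4 + 3 l\right)} = \frac{1}{30 + 3 l}$)
$\left(L{\left(21,3 \right)} + \left(\left(321 - -36\right) - 100\right)\right) 588 = \left(\frac{1}{3 \left(10 + 3\right)} + \left(\left(321 - -36\right) - 100\right)\right) 588 = \left(\frac{1}{3 \cdot 13} + \left(\left(321 + 36\right) - 100\right)\right) 588 = \left(\frac{1}{3} \cdot \frac{1}{13} + \left(357 - 100\right)\right) 588 = \left(\frac{1}{39} + 257\right) 588 = \frac{10024}{39} \cdot 588 = \frac{1964704}{13}$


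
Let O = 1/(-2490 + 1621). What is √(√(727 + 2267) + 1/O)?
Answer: √(-869 + √2994) ≈ 28.536*I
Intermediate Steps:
O = -1/869 (O = 1/(-869) = -1/869 ≈ -0.0011507)
√(√(727 + 2267) + 1/O) = √(√(727 + 2267) + 1/(-1/869)) = √(√2994 - 869) = √(-869 + √2994)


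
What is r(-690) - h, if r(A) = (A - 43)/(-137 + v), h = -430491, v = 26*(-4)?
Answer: 103749064/241 ≈ 4.3049e+5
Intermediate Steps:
v = -104
r(A) = 43/241 - A/241 (r(A) = (A - 43)/(-137 - 104) = (-43 + A)/(-241) = (-43 + A)*(-1/241) = 43/241 - A/241)
r(-690) - h = (43/241 - 1/241*(-690)) - 1*(-430491) = (43/241 + 690/241) + 430491 = 733/241 + 430491 = 103749064/241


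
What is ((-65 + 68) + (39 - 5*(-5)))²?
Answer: 4489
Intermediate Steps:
((-65 + 68) + (39 - 5*(-5)))² = (3 + (39 - 1*(-25)))² = (3 + (39 + 25))² = (3 + 64)² = 67² = 4489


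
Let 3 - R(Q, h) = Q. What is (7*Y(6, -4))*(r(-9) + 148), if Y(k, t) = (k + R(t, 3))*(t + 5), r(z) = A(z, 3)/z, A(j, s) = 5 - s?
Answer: 121030/9 ≈ 13448.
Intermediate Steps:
R(Q, h) = 3 - Q
r(z) = 2/z (r(z) = (5 - 1*3)/z = (5 - 3)/z = 2/z)
Y(k, t) = (5 + t)*(3 + k - t) (Y(k, t) = (k + (3 - t))*(t + 5) = (3 + k - t)*(5 + t) = (5 + t)*(3 + k - t))
(7*Y(6, -4))*(r(-9) + 148) = (7*(15 - 1*(-4)² - 2*(-4) + 5*6 + 6*(-4)))*(2/(-9) + 148) = (7*(15 - 1*16 + 8 + 30 - 24))*(2*(-⅑) + 148) = (7*(15 - 16 + 8 + 30 - 24))*(-2/9 + 148) = (7*13)*(1330/9) = 91*(1330/9) = 121030/9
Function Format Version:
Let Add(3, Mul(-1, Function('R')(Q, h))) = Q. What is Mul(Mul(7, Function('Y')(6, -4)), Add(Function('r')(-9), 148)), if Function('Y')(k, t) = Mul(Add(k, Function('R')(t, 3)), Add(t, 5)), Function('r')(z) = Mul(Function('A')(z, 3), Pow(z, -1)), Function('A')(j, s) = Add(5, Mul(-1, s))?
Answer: Rational(121030, 9) ≈ 13448.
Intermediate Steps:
Function('R')(Q, h) = Add(3, Mul(-1, Q))
Function('r')(z) = Mul(2, Pow(z, -1)) (Function('r')(z) = Mul(Add(5, Mul(-1, 3)), Pow(z, -1)) = Mul(Add(5, -3), Pow(z, -1)) = Mul(2, Pow(z, -1)))
Function('Y')(k, t) = Mul(Add(5, t), Add(3, k, Mul(-1, t))) (Function('Y')(k, t) = Mul(Add(k, Add(3, Mul(-1, t))), Add(t, 5)) = Mul(Add(3, k, Mul(-1, t)), Add(5, t)) = Mul(Add(5, t), Add(3, k, Mul(-1, t))))
Mul(Mul(7, Function('Y')(6, -4)), Add(Function('r')(-9), 148)) = Mul(Mul(7, Add(15, Mul(-1, Pow(-4, 2)), Mul(-2, -4), Mul(5, 6), Mul(6, -4))), Add(Mul(2, Pow(-9, -1)), 148)) = Mul(Mul(7, Add(15, Mul(-1, 16), 8, 30, -24)), Add(Mul(2, Rational(-1, 9)), 148)) = Mul(Mul(7, Add(15, -16, 8, 30, -24)), Add(Rational(-2, 9), 148)) = Mul(Mul(7, 13), Rational(1330, 9)) = Mul(91, Rational(1330, 9)) = Rational(121030, 9)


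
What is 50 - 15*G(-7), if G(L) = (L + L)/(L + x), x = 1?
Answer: 15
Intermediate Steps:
G(L) = 2*L/(1 + L) (G(L) = (L + L)/(L + 1) = (2*L)/(1 + L) = 2*L/(1 + L))
50 - 15*G(-7) = 50 - 30*(-7)/(1 - 7) = 50 - 30*(-7)/(-6) = 50 - 30*(-7)*(-1)/6 = 50 - 15*7/3 = 50 - 35 = 15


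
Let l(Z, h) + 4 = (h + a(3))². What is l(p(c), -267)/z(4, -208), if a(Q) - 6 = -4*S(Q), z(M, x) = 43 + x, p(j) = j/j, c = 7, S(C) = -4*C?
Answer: -9073/33 ≈ -274.94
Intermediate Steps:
p(j) = 1
a(Q) = 6 + 16*Q (a(Q) = 6 - (-16)*Q = 6 + 16*Q)
l(Z, h) = -4 + (54 + h)² (l(Z, h) = -4 + (h + (6 + 16*3))² = -4 + (h + (6 + 48))² = -4 + (h + 54)² = -4 + (54 + h)²)
l(p(c), -267)/z(4, -208) = (-4 + (54 - 267)²)/(43 - 208) = (-4 + (-213)²)/(-165) = (-4 + 45369)*(-1/165) = 45365*(-1/165) = -9073/33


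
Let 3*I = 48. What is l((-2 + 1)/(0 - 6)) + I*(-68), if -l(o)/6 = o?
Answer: -1089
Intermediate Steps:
l(o) = -6*o
I = 16 (I = (⅓)*48 = 16)
l((-2 + 1)/(0 - 6)) + I*(-68) = -6*(-2 + 1)/(0 - 6) + 16*(-68) = -(-6)/(-6) - 1088 = -(-6)*(-1)/6 - 1088 = -6*⅙ - 1088 = -1 - 1088 = -1089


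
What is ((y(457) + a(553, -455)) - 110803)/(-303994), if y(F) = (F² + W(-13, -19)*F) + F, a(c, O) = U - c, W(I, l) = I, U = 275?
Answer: -46142/151997 ≈ -0.30357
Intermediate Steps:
a(c, O) = 275 - c
y(F) = F² - 12*F (y(F) = (F² - 13*F) + F = F² - 12*F)
((y(457) + a(553, -455)) - 110803)/(-303994) = ((457*(-12 + 457) + (275 - 1*553)) - 110803)/(-303994) = ((457*445 + (275 - 553)) - 110803)*(-1/303994) = ((203365 - 278) - 110803)*(-1/303994) = (203087 - 110803)*(-1/303994) = 92284*(-1/303994) = -46142/151997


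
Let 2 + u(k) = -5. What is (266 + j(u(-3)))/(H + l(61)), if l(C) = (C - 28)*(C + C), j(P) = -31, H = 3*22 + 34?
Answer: 235/4126 ≈ 0.056956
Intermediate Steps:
u(k) = -7 (u(k) = -2 - 5 = -7)
H = 100 (H = 66 + 34 = 100)
l(C) = 2*C*(-28 + C) (l(C) = (-28 + C)*(2*C) = 2*C*(-28 + C))
(266 + j(u(-3)))/(H + l(61)) = (266 - 31)/(100 + 2*61*(-28 + 61)) = 235/(100 + 2*61*33) = 235/(100 + 4026) = 235/4126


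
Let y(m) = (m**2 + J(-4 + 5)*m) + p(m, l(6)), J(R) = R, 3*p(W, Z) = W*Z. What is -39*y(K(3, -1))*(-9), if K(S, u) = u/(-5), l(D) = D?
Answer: 5616/25 ≈ 224.64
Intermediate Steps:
p(W, Z) = W*Z/3 (p(W, Z) = (W*Z)/3 = W*Z/3)
K(S, u) = -u/5
y(m) = m**2 + 3*m (y(m) = (m**2 + (-4 + 5)*m) + (1/3)*m*6 = (m**2 + 1*m) + 2*m = (m**2 + m) + 2*m = (m + m**2) + 2*m = m**2 + 3*m)
-39*y(K(3, -1))*(-9) = -39*(-1/5*(-1))*(3 - 1/5*(-1))*(-9) = -39*(3 + 1/5)/5*(-9) = -39*16/(5*5)*(-9) = -39*16/25*(-9) = -624/25*(-9) = 5616/25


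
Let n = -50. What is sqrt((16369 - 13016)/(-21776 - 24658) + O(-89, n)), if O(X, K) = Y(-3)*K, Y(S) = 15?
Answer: I*sqrt(1617242960202)/46434 ≈ 27.387*I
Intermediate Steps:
O(X, K) = 15*K
sqrt((16369 - 13016)/(-21776 - 24658) + O(-89, n)) = sqrt((16369 - 13016)/(-21776 - 24658) + 15*(-50)) = sqrt(3353/(-46434) - 750) = sqrt(3353*(-1/46434) - 750) = sqrt(-3353/46434 - 750) = sqrt(-34828853/46434) = I*sqrt(1617242960202)/46434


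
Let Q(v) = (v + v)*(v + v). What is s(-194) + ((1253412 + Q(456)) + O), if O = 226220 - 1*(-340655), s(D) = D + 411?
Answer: 2652248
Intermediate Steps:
s(D) = 411 + D
Q(v) = 4*v² (Q(v) = (2*v)*(2*v) = 4*v²)
O = 566875 (O = 226220 + 340655 = 566875)
s(-194) + ((1253412 + Q(456)) + O) = (411 - 194) + ((1253412 + 4*456²) + 566875) = 217 + ((1253412 + 4*207936) + 566875) = 217 + ((1253412 + 831744) + 566875) = 217 + (2085156 + 566875) = 217 + 2652031 = 2652248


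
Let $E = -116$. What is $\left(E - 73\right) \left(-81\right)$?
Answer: $15309$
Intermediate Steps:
$\left(E - 73\right) \left(-81\right) = \left(-116 - 73\right) \left(-81\right) = \left(-189\right) \left(-81\right) = 15309$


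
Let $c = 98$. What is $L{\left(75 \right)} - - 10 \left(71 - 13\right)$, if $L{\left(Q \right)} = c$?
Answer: $678$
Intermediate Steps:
$L{\left(Q \right)} = 98$
$L{\left(75 \right)} - - 10 \left(71 - 13\right) = 98 - - 10 \left(71 - 13\right) = 98 - \left(-10\right) 58 = 98 - -580 = 98 + 580 = 678$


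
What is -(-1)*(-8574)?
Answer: -8574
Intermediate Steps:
-(-1)*(-8574) = -1*8574 = -8574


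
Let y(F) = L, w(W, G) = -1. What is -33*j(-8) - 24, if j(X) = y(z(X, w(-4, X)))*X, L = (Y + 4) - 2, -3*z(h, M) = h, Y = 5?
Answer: 1824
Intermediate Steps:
z(h, M) = -h/3
L = 7 (L = (5 + 4) - 2 = 9 - 2 = 7)
y(F) = 7
j(X) = 7*X
-33*j(-8) - 24 = -231*(-8) - 24 = -33*(-56) - 24 = 1848 - 24 = 1824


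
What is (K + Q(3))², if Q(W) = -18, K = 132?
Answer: 12996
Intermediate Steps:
(K + Q(3))² = (132 - 18)² = 114² = 12996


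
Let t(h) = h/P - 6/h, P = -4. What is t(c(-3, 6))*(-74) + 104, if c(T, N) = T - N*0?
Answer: -199/2 ≈ -99.500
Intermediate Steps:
c(T, N) = T (c(T, N) = T - 1*0 = T + 0 = T)
t(h) = -6/h - h/4 (t(h) = h/(-4) - 6/h = h*(-1/4) - 6/h = -h/4 - 6/h = -6/h - h/4)
t(c(-3, 6))*(-74) + 104 = (-6/(-3) - 1/4*(-3))*(-74) + 104 = (-6*(-1/3) + 3/4)*(-74) + 104 = (2 + 3/4)*(-74) + 104 = (11/4)*(-74) + 104 = -407/2 + 104 = -199/2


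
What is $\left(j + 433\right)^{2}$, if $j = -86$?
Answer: $120409$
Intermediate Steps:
$\left(j + 433\right)^{2} = \left(-86 + 433\right)^{2} = 347^{2} = 120409$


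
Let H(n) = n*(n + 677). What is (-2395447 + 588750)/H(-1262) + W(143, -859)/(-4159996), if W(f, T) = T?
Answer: -3757609059641/1535600123460 ≈ -2.4470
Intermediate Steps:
H(n) = n*(677 + n)
(-2395447 + 588750)/H(-1262) + W(143, -859)/(-4159996) = (-2395447 + 588750)/((-1262*(677 - 1262))) - 859/(-4159996) = -1806697/((-1262*(-585))) - 859*(-1/4159996) = -1806697/738270 + 859/4159996 = -3757609059641/1535600123460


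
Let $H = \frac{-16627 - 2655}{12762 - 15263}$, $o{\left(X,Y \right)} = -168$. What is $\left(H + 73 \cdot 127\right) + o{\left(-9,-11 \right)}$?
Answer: $\frac{22785885}{2501} \approx 9110.7$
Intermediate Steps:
$H = \frac{19282}{2501}$ ($H = - \frac{19282}{-2501} = \left(-19282\right) \left(- \frac{1}{2501}\right) = \frac{19282}{2501} \approx 7.7097$)
$\left(H + 73 \cdot 127\right) + o{\left(-9,-11 \right)} = \left(\frac{19282}{2501} + 73 \cdot 127\right) - 168 = \left(\frac{19282}{2501} + 9271\right) - 168 = \frac{23206053}{2501} - 168 = \frac{22785885}{2501}$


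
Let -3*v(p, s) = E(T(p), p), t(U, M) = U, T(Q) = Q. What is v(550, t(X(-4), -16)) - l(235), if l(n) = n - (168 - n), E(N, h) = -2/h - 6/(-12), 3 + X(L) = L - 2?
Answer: -166191/550 ≈ -302.17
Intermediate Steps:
X(L) = -5 + L (X(L) = -3 + (L - 2) = -3 + (-2 + L) = -5 + L)
E(N, h) = ½ - 2/h (E(N, h) = -2/h - 6*(-1/12) = -2/h + ½ = ½ - 2/h)
v(p, s) = -(-4 + p)/(6*p)
l(n) = -168 + 2*n (l(n) = n + (-168 + n) = -168 + 2*n)
v(550, t(X(-4), -16)) - l(235) = (⅙)*(4 - 1*550)/550 - (-168 + 2*235) = (⅙)*(1/550)*(4 - 550) - (-168 + 470) = (⅙)*(1/550)*(-546) - 1*302 = -91/550 - 302 = -166191/550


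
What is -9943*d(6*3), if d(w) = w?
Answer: -178974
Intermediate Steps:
-9943*d(6*3) = -59658*3 = -9943*18 = -178974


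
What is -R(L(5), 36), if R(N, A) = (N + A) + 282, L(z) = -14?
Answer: -304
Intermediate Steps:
R(N, A) = 282 + A + N (R(N, A) = (A + N) + 282 = 282 + A + N)
-R(L(5), 36) = -(282 + 36 - 14) = -1*304 = -304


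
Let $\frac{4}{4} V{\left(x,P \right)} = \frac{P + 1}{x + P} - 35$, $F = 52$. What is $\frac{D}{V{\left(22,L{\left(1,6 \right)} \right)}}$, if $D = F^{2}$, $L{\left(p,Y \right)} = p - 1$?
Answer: $- \frac{59488}{769} \approx -77.358$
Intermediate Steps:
$L{\left(p,Y \right)} = -1 + p$
$V{\left(x,P \right)} = -35 + \frac{1 + P}{P + x}$ ($V{\left(x,P \right)} = \frac{P + 1}{x + P} - 35 = \frac{1 + P}{P + x} - 35 = -35 + \frac{1 + P}{P + x}$)
$D = 2704$ ($D = 52^{2} = 2704$)
$\frac{D}{V{\left(22,L{\left(1,6 \right)} \right)}} = \frac{2704}{\frac{1}{\left(-1 + 1\right) + 22} \left(1 - 770 - 34 \left(-1 + 1\right)\right)} = \frac{2704}{\frac{1}{0 + 22} \left(1 - 770 - 0\right)} = \frac{2704}{\frac{1}{22} \left(1 - 770 + 0\right)} = \frac{2704}{\frac{1}{22} \left(-769\right)} = \frac{2704}{- \frac{769}{22}} = 2704 \left(- \frac{22}{769}\right) = - \frac{59488}{769}$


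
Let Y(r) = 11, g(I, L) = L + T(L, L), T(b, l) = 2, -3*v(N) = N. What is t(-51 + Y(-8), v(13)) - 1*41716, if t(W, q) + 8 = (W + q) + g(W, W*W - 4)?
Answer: -120511/3 ≈ -40170.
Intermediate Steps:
v(N) = -N/3
g(I, L) = 2 + L (g(I, L) = L + 2 = 2 + L)
t(W, q) = -10 + W + q + W² (t(W, q) = -8 + ((W + q) + (2 + (W*W - 4))) = -8 + ((W + q) + (2 + (W² - 4))) = -8 + ((W + q) + (2 + (-4 + W²))) = -8 + ((W + q) + (-2 + W²)) = -8 + (-2 + W + q + W²) = -10 + W + q + W²)
t(-51 + Y(-8), v(13)) - 1*41716 = (-10 + (-51 + 11) - ⅓*13 + (-51 + 11)²) - 1*41716 = (-10 - 40 - 13/3 + (-40)²) - 41716 = (-10 - 40 - 13/3 + 1600) - 41716 = 4637/3 - 41716 = -120511/3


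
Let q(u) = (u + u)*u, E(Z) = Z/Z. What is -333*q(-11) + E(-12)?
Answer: -80585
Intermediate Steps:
E(Z) = 1
q(u) = 2*u² (q(u) = (2*u)*u = 2*u²)
-333*q(-11) + E(-12) = -666*(-11)² + 1 = -666*121 + 1 = -333*242 + 1 = -80586 + 1 = -80585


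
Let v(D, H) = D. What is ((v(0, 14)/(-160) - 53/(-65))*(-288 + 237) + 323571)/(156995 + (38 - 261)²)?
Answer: 1752451/1119755 ≈ 1.5650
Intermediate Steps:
((v(0, 14)/(-160) - 53/(-65))*(-288 + 237) + 323571)/(156995 + (38 - 261)²) = ((0/(-160) - 53/(-65))*(-288 + 237) + 323571)/(156995 + (38 - 261)²) = ((0*(-1/160) - 53*(-1/65))*(-51) + 323571)/(156995 + (-223)²) = ((0 + 53/65)*(-51) + 323571)/(156995 + 49729) = ((53/65)*(-51) + 323571)/206724 = (-2703/65 + 323571)*(1/206724) = (21029412/65)*(1/206724) = 1752451/1119755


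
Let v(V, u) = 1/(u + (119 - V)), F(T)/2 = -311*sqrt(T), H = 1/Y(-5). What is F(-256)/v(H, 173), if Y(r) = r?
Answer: -14539872*I/5 ≈ -2.908e+6*I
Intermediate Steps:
H = -1/5 (H = 1/(-5) = -1/5 ≈ -0.20000)
F(T) = -622*sqrt(T) (F(T) = 2*(-311*sqrt(T)) = -622*sqrt(T))
v(V, u) = 1/(119 + u - V)
F(-256)/v(H, 173) = (-9952*I)/(1/(119 + 173 - 1*(-1/5))) = (-9952*I)/(1/(119 + 173 + 1/5)) = (-9952*I)/(1/(1461/5)) = (-9952*I)/(5/1461) = -9952*I*(1461/5) = -14539872*I/5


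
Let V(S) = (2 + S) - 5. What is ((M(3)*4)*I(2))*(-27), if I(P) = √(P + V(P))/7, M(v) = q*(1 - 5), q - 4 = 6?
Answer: 4320/7 ≈ 617.14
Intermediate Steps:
V(S) = -3 + S
q = 10 (q = 4 + 6 = 10)
M(v) = -40 (M(v) = 10*(1 - 5) = 10*(-4) = -40)
I(P) = √(-3 + 2*P)/7 (I(P) = √(P + (-3 + P))/7 = √(-3 + 2*P)*(⅐) = √(-3 + 2*P)/7)
((M(3)*4)*I(2))*(-27) = ((-40*4)*(√(-3 + 2*2)/7))*(-27) = -160*√(-3 + 4)/7*(-27) = -160*√1/7*(-27) = -160/7*(-27) = 4320/7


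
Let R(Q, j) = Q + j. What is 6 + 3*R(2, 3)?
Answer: 21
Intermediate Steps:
6 + 3*R(2, 3) = 6 + 3*(2 + 3) = 6 + 3*5 = 6 + 15 = 21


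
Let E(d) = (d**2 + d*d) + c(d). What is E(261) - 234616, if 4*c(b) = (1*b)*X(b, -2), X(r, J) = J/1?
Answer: -197009/2 ≈ -98505.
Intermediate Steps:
X(r, J) = J (X(r, J) = J*1 = J)
c(b) = -b/2 (c(b) = ((1*b)*(-2))/4 = (b*(-2))/4 = (-2*b)/4 = -b/2)
E(d) = 2*d**2 - d/2 (E(d) = (d**2 + d*d) - d/2 = (d**2 + d**2) - d/2 = 2*d**2 - d/2)
E(261) - 234616 = (1/2)*261*(-1 + 4*261) - 234616 = (1/2)*261*(-1 + 1044) - 234616 = (1/2)*261*1043 - 234616 = 272223/2 - 234616 = -197009/2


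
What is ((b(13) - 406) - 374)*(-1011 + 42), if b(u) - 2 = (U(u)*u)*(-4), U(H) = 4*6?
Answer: 1963194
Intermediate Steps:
U(H) = 24
b(u) = 2 - 96*u (b(u) = 2 + (24*u)*(-4) = 2 - 96*u)
((b(13) - 406) - 374)*(-1011 + 42) = (((2 - 96*13) - 406) - 374)*(-1011 + 42) = (((2 - 1248) - 406) - 374)*(-969) = ((-1246 - 406) - 374)*(-969) = (-1652 - 374)*(-969) = -2026*(-969) = 1963194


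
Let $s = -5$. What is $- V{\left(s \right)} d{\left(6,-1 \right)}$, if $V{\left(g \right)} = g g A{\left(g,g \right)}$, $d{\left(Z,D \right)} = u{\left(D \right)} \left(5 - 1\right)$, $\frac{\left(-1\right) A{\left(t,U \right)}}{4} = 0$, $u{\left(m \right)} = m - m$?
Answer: $0$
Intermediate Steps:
$u{\left(m \right)} = 0$
$A{\left(t,U \right)} = 0$ ($A{\left(t,U \right)} = \left(-4\right) 0 = 0$)
$d{\left(Z,D \right)} = 0$ ($d{\left(Z,D \right)} = 0 \left(5 - 1\right) = 0 \cdot 4 = 0$)
$V{\left(g \right)} = 0$ ($V{\left(g \right)} = g g 0 = g^{2} \cdot 0 = 0$)
$- V{\left(s \right)} d{\left(6,-1 \right)} = \left(-1\right) 0 \cdot 0 = 0 \cdot 0 = 0$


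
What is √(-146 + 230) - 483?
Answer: -483 + 2*√21 ≈ -473.83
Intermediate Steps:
√(-146 + 230) - 483 = √84 - 483 = 2*√21 - 483 = -483 + 2*√21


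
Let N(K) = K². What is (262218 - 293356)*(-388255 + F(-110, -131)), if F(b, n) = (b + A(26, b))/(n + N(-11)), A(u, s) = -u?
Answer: 60445303566/5 ≈ 1.2089e+10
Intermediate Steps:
F(b, n) = (-26 + b)/(121 + n) (F(b, n) = (b - 1*26)/(n + (-11)²) = (b - 26)/(n + 121) = (-26 + b)/(121 + n))
(262218 - 293356)*(-388255 + F(-110, -131)) = (262218 - 293356)*(-388255 + (-26 - 110)/(121 - 131)) = -31138*(-388255 - 136/(-10)) = -31138*(-388255 - ⅒*(-136)) = -31138*(-388255 + 68/5) = -31138*(-1941207/5) = 60445303566/5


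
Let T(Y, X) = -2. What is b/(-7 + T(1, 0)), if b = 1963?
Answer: -1963/9 ≈ -218.11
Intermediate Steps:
b/(-7 + T(1, 0)) = 1963/(-7 - 2) = 1963/(-9) = -1/9*1963 = -1963/9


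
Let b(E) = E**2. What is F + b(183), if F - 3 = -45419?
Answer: -11927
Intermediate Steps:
F = -45416 (F = 3 - 45419 = -45416)
F + b(183) = -45416 + 183**2 = -45416 + 33489 = -11927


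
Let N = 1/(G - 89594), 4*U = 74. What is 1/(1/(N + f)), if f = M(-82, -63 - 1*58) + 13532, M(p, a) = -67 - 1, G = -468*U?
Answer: 1322864927/98252 ≈ 13464.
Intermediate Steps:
U = 37/2 (U = (1/4)*74 = 37/2 ≈ 18.500)
G = -8658 (G = -468*37/2 = -8658)
M(p, a) = -68
N = -1/98252 (N = 1/(-8658 - 89594) = 1/(-98252) = -1/98252 ≈ -1.0178e-5)
f = 13464 (f = -68 + 13532 = 13464)
1/(1/(N + f)) = 1/(1/(-1/98252 + 13464)) = 1/(1/(1322864927/98252)) = 1/(98252/1322864927) = 1322864927/98252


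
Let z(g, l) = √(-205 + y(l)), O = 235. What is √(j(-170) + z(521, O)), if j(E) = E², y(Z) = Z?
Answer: √(28900 + √30) ≈ 170.02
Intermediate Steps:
z(g, l) = √(-205 + l)
√(j(-170) + z(521, O)) = √((-170)² + √(-205 + 235)) = √(28900 + √30)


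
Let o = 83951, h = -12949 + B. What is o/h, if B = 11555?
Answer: -83951/1394 ≈ -60.223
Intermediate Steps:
h = -1394 (h = -12949 + 11555 = -1394)
o/h = 83951/(-1394) = 83951*(-1/1394) = -83951/1394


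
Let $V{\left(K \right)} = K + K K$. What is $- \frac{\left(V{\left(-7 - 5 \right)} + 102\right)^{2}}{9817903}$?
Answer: $- \frac{54756}{9817903} \approx -0.0055772$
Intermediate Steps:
$V{\left(K \right)} = K + K^{2}$
$- \frac{\left(V{\left(-7 - 5 \right)} + 102\right)^{2}}{9817903} = - \frac{\left(\left(-7 - 5\right) \left(1 - 12\right) + 102\right)^{2}}{9817903} = - \frac{\left(- 12 \left(1 - 12\right) + 102\right)^{2}}{9817903} = - \frac{\left(\left(-12\right) \left(-11\right) + 102\right)^{2}}{9817903} = - \frac{\left(132 + 102\right)^{2}}{9817903} = - \frac{234^{2}}{9817903} = - \frac{54756}{9817903}$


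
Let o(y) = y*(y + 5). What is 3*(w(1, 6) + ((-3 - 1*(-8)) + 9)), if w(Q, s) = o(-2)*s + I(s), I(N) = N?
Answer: -48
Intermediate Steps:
o(y) = y*(5 + y)
w(Q, s) = -5*s (w(Q, s) = (-2*(5 - 2))*s + s = (-2*3)*s + s = -6*s + s = -5*s)
3*(w(1, 6) + ((-3 - 1*(-8)) + 9)) = 3*(-5*6 + ((-3 - 1*(-8)) + 9)) = 3*(-30 + ((-3 + 8) + 9)) = 3*(-30 + (5 + 9)) = 3*(-30 + 14) = 3*(-16) = -48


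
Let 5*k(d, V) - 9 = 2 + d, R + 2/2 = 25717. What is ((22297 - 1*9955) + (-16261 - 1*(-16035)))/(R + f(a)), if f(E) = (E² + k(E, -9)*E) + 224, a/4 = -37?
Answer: 15145/64874 ≈ 0.23345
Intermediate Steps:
R = 25716 (R = -1 + 25717 = 25716)
a = -148 (a = 4*(-37) = -148)
k(d, V) = 11/5 + d/5 (k(d, V) = 9/5 + (2 + d)/5 = 9/5 + (⅖ + d/5) = 11/5 + d/5)
f(E) = 224 + E² + E*(11/5 + E/5) (f(E) = (E² + (11/5 + E/5)*E) + 224 = (E² + E*(11/5 + E/5)) + 224 = 224 + E² + E*(11/5 + E/5))
((22297 - 1*9955) + (-16261 - 1*(-16035)))/(R + f(a)) = ((22297 - 1*9955) + (-16261 - 1*(-16035)))/(25716 + (224 + (6/5)*(-148)² + (11/5)*(-148))) = ((22297 - 9955) + (-16261 + 16035))/(25716 + (224 + (6/5)*21904 - 1628/5)) = (12342 - 226)/(25716 + (224 + 131424/5 - 1628/5)) = 12116/(25716 + 130916/5) = 12116/(259496/5) = 12116*(5/259496) = 15145/64874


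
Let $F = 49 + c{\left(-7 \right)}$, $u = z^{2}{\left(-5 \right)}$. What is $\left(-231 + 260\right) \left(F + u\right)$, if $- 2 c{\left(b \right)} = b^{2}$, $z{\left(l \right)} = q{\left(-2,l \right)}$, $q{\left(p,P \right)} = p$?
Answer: $\frac{1653}{2} \approx 826.5$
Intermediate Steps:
$z{\left(l \right)} = -2$
$c{\left(b \right)} = - \frac{b^{2}}{2}$
$u = 4$ ($u = \left(-2\right)^{2} = 4$)
$F = \frac{49}{2}$ ($F = 49 - \frac{\left(-7\right)^{2}}{2} = 49 - \frac{49}{2} = \frac{49}{2} \approx 24.5$)
$\left(-231 + 260\right) \left(F + u\right) = \left(-231 + 260\right) \left(\frac{49}{2} + 4\right) = 29 \cdot \frac{57}{2} = \frac{1653}{2}$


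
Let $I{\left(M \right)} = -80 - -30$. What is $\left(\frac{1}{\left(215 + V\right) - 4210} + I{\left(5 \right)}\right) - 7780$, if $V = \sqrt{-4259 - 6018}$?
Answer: $- \frac{125047468655}{15970302} - \frac{i \sqrt{10277}}{15970302} \approx -7830.0 - 6.3478 \cdot 10^{-6} i$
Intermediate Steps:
$I{\left(M \right)} = -50$ ($I{\left(M \right)} = -80 + 30 = -50$)
$V = i \sqrt{10277}$ ($V = \sqrt{-10277} = i \sqrt{10277} \approx 101.38 i$)
$\left(\frac{1}{\left(215 + V\right) - 4210} + I{\left(5 \right)}\right) - 7780 = \left(\frac{1}{\left(215 + i \sqrt{10277}\right) - 4210} - 50\right) - 7780 = \left(\frac{1}{-3995 + i \sqrt{10277}} - 50\right) - 7780 = \left(-50 + \frac{1}{-3995 + i \sqrt{10277}}\right) - 7780 = -7830 + \frac{1}{-3995 + i \sqrt{10277}}$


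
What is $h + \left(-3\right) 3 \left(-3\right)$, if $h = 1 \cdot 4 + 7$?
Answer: $38$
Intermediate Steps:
$h = 11$ ($h = 4 + 7 = 11$)
$h + \left(-3\right) 3 \left(-3\right) = 11 + \left(-3\right) 3 \left(-3\right) = 11 - -27 = 11 + 27 = 38$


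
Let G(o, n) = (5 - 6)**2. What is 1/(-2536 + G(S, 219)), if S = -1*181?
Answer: -1/2535 ≈ -0.00039448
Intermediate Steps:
S = -181
G(o, n) = 1 (G(o, n) = (-1)**2 = 1)
1/(-2536 + G(S, 219)) = 1/(-2536 + 1) = 1/(-2535) = -1/2535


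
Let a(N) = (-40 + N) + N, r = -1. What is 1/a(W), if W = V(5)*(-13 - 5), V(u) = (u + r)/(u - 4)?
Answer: -1/184 ≈ -0.0054348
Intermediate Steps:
V(u) = (-1 + u)/(-4 + u) (V(u) = (u - 1)/(u - 4) = (-1 + u)/(-4 + u))
W = -72 (W = ((-1 + 5)/(-4 + 5))*(-13 - 5) = (4/1)*(-18) = (1*4)*(-18) = 4*(-18) = -72)
a(N) = -40 + 2*N
1/a(W) = 1/(-40 + 2*(-72)) = 1/(-40 - 144) = 1/(-184) = -1/184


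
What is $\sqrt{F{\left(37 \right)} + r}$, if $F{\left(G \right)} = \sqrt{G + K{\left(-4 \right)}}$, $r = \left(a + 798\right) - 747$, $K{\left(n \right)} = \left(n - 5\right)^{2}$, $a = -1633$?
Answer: $\sqrt{-1582 + \sqrt{118}} \approx 39.638 i$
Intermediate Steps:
$K{\left(n \right)} = \left(-5 + n\right)^{2}$
$r = -1582$ ($r = \left(-1633 + 798\right) - 747 = -835 - 747 = -1582$)
$F{\left(G \right)} = \sqrt{81 + G}$ ($F{\left(G \right)} = \sqrt{G + \left(-5 - 4\right)^{2}} = \sqrt{G + \left(-9\right)^{2}} = \sqrt{G + 81} = \sqrt{81 + G}$)
$\sqrt{F{\left(37 \right)} + r} = \sqrt{\sqrt{81 + 37} - 1582} = \sqrt{\sqrt{118} - 1582} = \sqrt{-1582 + \sqrt{118}}$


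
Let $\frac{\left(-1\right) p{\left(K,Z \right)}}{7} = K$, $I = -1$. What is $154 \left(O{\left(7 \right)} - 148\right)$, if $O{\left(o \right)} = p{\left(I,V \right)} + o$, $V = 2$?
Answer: $-20636$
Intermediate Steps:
$p{\left(K,Z \right)} = - 7 K$
$O{\left(o \right)} = 7 + o$ ($O{\left(o \right)} = \left(-7\right) \left(-1\right) + o = 7 + o$)
$154 \left(O{\left(7 \right)} - 148\right) = 154 \left(\left(7 + 7\right) - 148\right) = 154 \left(14 - 148\right) = 154 \left(-134\right) = -20636$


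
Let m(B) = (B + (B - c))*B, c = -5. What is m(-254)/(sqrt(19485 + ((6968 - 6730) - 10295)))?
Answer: 63881*sqrt(2357)/2357 ≈ 1315.8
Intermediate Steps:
m(B) = B*(5 + 2*B) (m(B) = (B + (B - 1*(-5)))*B = (B + (B + 5))*B = (B + (5 + B))*B = (5 + 2*B)*B = B*(5 + 2*B))
m(-254)/(sqrt(19485 + ((6968 - 6730) - 10295))) = (-254*(5 + 2*(-254)))/(sqrt(19485 + ((6968 - 6730) - 10295))) = (-254*(5 - 508))/(sqrt(19485 + (238 - 10295))) = (-254*(-503))/(sqrt(19485 - 10057)) = 127762/(sqrt(9428)) = 127762/((2*sqrt(2357))) = 127762*(sqrt(2357)/4714) = 63881*sqrt(2357)/2357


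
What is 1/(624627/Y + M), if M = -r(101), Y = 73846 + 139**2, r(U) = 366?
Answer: -93167/33474495 ≈ -0.0027832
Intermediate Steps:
Y = 93167 (Y = 73846 + 19321 = 93167)
M = -366 (M = -1*366 = -366)
1/(624627/Y + M) = 1/(624627/93167 - 366) = 1/(-33474495/93167) = -93167/33474495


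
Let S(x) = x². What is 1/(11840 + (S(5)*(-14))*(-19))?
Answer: 1/18490 ≈ 5.4083e-5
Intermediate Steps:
1/(11840 + (S(5)*(-14))*(-19)) = 1/(11840 + (5²*(-14))*(-19)) = 1/(11840 + (25*(-14))*(-19)) = 1/(11840 - 350*(-19)) = 1/(11840 + 6650) = 1/18490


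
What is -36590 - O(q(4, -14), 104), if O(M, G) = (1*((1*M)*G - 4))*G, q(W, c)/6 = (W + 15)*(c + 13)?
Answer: 1196850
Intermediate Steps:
q(W, c) = 6*(13 + c)*(15 + W) (q(W, c) = 6*((W + 15)*(c + 13)) = 6*((15 + W)*(13 + c)) = 6*((13 + c)*(15 + W)) = 6*(13 + c)*(15 + W))
O(M, G) = G*(-4 + G*M) (O(M, G) = (1*(M*G - 4))*G = (1*(G*M - 4))*G = (1*(-4 + G*M))*G = (-4 + G*M)*G = G*(-4 + G*M))
-36590 - O(q(4, -14), 104) = -36590 - 104*(-4 + 104*(1170 + 78*4 + 90*(-14) + 6*4*(-14))) = -36590 - 104*(-4 + 104*(1170 + 312 - 1260 - 336)) = -36590 - 104*(-4 + 104*(-114)) = -36590 - 104*(-4 - 11856) = -36590 - 104*(-11860) = -36590 - 1*(-1233440) = -36590 + 1233440 = 1196850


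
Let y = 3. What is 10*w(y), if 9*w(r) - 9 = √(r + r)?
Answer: 10 + 10*√6/9 ≈ 12.722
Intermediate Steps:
w(r) = 1 + √2*√r/9 (w(r) = 1 + √(r + r)/9 = 1 + √(2*r)/9 = 1 + (√2*√r)/9 = 1 + √2*√r/9)
10*w(y) = 10*(1 + √2*√3/9) = 10*(1 + √6/9) = 10 + 10*√6/9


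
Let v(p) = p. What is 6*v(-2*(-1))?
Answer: 12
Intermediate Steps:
6*v(-2*(-1)) = 6*(-2*(-1)) = 6*2 = 12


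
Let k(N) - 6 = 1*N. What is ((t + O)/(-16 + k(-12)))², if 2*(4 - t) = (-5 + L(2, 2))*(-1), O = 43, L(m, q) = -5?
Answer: 441/121 ≈ 3.6446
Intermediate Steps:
k(N) = 6 + N (k(N) = 6 + 1*N = 6 + N)
t = -1 (t = 4 - (-5 - 5)*(-1)/2 = 4 - (-5)*(-1) = 4 - ½*10 = 4 - 5 = -1)
((t + O)/(-16 + k(-12)))² = ((-1 + 43)/(-16 + (6 - 12)))² = (42/(-16 - 6))² = (42/(-22))² = (42*(-1/22))² = (-21/11)² = 441/121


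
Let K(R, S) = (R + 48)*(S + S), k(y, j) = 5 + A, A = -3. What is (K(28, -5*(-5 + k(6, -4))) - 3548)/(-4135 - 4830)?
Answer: 1268/8965 ≈ 0.14144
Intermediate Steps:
k(y, j) = 2 (k(y, j) = 5 - 3 = 2)
K(R, S) = 2*S*(48 + R) (K(R, S) = (48 + R)*(2*S) = 2*S*(48 + R))
(K(28, -5*(-5 + k(6, -4))) - 3548)/(-4135 - 4830) = (2*(-5*(-5 + 2))*(48 + 28) - 3548)/(-4135 - 4830) = (2*(-5*(-3))*76 - 3548)/(-8965) = (2*15*76 - 3548)*(-1/8965) = (2280 - 3548)*(-1/8965) = -1268*(-1/8965) = 1268/8965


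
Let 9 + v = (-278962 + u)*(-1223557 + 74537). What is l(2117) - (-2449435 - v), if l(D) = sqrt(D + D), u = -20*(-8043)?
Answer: 135704009466 + sqrt(4234) ≈ 1.3570e+11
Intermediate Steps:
u = 160860
v = 135701560031 (v = -9 + (-278962 + 160860)*(-1223557 + 74537) = -9 - 118102*(-1149020) = -9 + 135701560040 = 135701560031)
l(D) = sqrt(2)*sqrt(D) (l(D) = sqrt(2*D) = sqrt(2)*sqrt(D))
l(2117) - (-2449435 - v) = sqrt(2)*sqrt(2117) - (-2449435 - 1*135701560031) = sqrt(4234) - (-2449435 - 135701560031) = sqrt(4234) - 1*(-135704009466) = sqrt(4234) + 135704009466 = 135704009466 + sqrt(4234)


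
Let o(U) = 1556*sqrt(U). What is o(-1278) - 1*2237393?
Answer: -2237393 + 4668*I*sqrt(142) ≈ -2.2374e+6 + 55626.0*I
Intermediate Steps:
o(-1278) - 1*2237393 = 1556*sqrt(-1278) - 1*2237393 = 1556*(3*I*sqrt(142)) - 2237393 = 4668*I*sqrt(142) - 2237393 = -2237393 + 4668*I*sqrt(142)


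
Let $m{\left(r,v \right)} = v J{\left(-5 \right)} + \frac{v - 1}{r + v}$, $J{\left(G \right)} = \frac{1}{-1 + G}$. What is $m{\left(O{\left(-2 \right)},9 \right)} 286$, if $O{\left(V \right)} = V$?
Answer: $- \frac{715}{7} \approx -102.14$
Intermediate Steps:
$m{\left(r,v \right)} = - \frac{v}{6} + \frac{-1 + v}{r + v}$ ($m{\left(r,v \right)} = \frac{v}{-1 - 5} + \frac{v - 1}{r + v} = \frac{v}{-6} + \frac{-1 + v}{r + v} = v \left(- \frac{1}{6}\right) + \frac{-1 + v}{r + v} = - \frac{v}{6} + \frac{-1 + v}{r + v}$)
$m{\left(O{\left(-2 \right)},9 \right)} 286 = \frac{-1 + 9 - \frac{9^{2}}{6} - \left(- \frac{1}{3}\right) 9}{-2 + 9} \cdot 286 = \frac{-1 + 9 - \frac{27}{2} + 3}{7} \cdot 286 = \frac{1}{7} \left(- \frac{5}{2}\right) 286 = \left(- \frac{5}{14}\right) 286 = - \frac{715}{7}$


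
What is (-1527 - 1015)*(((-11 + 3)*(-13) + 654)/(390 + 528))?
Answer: -963418/459 ≈ -2098.9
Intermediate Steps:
(-1527 - 1015)*(((-11 + 3)*(-13) + 654)/(390 + 528)) = -2542*(-8*(-13) + 654)/918 = -2542*(104 + 654)/918 = -1926836/918 = -2542*379/459 = -963418/459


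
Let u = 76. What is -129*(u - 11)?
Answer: -8385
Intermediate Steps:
-129*(u - 11) = -129*(76 - 11) = -129*65 = -8385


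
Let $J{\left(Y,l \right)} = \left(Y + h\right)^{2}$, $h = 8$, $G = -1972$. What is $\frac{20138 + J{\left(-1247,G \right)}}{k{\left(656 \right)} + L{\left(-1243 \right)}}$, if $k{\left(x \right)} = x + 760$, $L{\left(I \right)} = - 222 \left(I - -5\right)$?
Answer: $\frac{1555259}{276252} \approx 5.6299$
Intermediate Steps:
$J{\left(Y,l \right)} = \left(8 + Y\right)^{2}$ ($J{\left(Y,l \right)} = \left(Y + 8\right)^{2} = \left(8 + Y\right)^{2}$)
$L{\left(I \right)} = -1110 - 222 I$ ($L{\left(I \right)} = - 222 \left(I + 5\right) = - 222 \left(5 + I\right) = -1110 - 222 I$)
$k{\left(x \right)} = 760 + x$
$\frac{20138 + J{\left(-1247,G \right)}}{k{\left(656 \right)} + L{\left(-1243 \right)}} = \frac{20138 + \left(8 - 1247\right)^{2}}{\left(760 + 656\right) - -274836} = \frac{20138 + \left(-1239\right)^{2}}{1416 + \left(-1110 + 275946\right)} = \frac{20138 + 1535121}{1416 + 274836} = \frac{1555259}{276252}$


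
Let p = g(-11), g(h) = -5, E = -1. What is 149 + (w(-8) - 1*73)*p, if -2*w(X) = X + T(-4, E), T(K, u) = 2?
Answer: 499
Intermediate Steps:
w(X) = -1 - X/2 (w(X) = -(X + 2)/2 = -(2 + X)/2 = -1 - X/2)
p = -5
149 + (w(-8) - 1*73)*p = 149 + ((-1 - ½*(-8)) - 1*73)*(-5) = 149 + ((-1 + 4) - 73)*(-5) = 149 + (3 - 73)*(-5) = 149 - 70*(-5) = 149 + 350 = 499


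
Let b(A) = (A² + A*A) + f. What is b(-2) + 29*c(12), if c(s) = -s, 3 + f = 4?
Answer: -339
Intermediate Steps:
f = 1 (f = -3 + 4 = 1)
b(A) = 1 + 2*A² (b(A) = (A² + A*A) + 1 = (A² + A²) + 1 = 2*A² + 1 = 1 + 2*A²)
b(-2) + 29*c(12) = (1 + 2*(-2)²) + 29*(-1*12) = (1 + 2*4) + 29*(-12) = (1 + 8) - 348 = 9 - 348 = -339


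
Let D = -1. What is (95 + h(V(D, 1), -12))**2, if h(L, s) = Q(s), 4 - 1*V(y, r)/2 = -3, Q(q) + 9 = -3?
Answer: 6889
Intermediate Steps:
Q(q) = -12 (Q(q) = -9 - 3 = -12)
V(y, r) = 14 (V(y, r) = 8 - 2*(-3) = 8 + 6 = 14)
h(L, s) = -12
(95 + h(V(D, 1), -12))**2 = (95 - 12)**2 = 83**2 = 6889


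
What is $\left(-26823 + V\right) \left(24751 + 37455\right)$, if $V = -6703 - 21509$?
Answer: $-3423507210$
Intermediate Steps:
$V = -28212$ ($V = -6703 - 21509 = -28212$)
$\left(-26823 + V\right) \left(24751 + 37455\right) = \left(-26823 - 28212\right) \left(24751 + 37455\right) = \left(-55035\right) 62206 = -3423507210$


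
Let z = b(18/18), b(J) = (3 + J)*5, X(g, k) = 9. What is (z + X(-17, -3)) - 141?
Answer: -112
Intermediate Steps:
b(J) = 15 + 5*J
z = 20 (z = 15 + 5*(18/18) = 15 + 5*(18*(1/18)) = 15 + 5*1 = 15 + 5 = 20)
(z + X(-17, -3)) - 141 = (20 + 9) - 141 = 29 - 141 = -112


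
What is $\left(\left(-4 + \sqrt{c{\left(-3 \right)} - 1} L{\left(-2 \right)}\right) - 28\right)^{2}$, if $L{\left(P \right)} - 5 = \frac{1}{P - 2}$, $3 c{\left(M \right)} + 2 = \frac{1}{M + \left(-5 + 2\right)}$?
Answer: $\frac{283721}{288} - \frac{152 i \sqrt{62}}{3} \approx 985.14 - 398.95 i$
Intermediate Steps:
$c{\left(M \right)} = - \frac{2}{3} + \frac{1}{3 \left(-3 + M\right)}$ ($c{\left(M \right)} = - \frac{2}{3} + \frac{1}{3 \left(M + \left(-5 + 2\right)\right)} = - \frac{2}{3} + \frac{1}{3 \left(M - 3\right)} = - \frac{2}{3} + \frac{1}{3 \left(-3 + M\right)}$)
$L{\left(P \right)} = 5 + \frac{1}{-2 + P}$ ($L{\left(P \right)} = 5 + \frac{1}{P - 2} = 5 + \frac{1}{-2 + P}$)
$\left(\left(-4 + \sqrt{c{\left(-3 \right)} - 1} L{\left(-2 \right)}\right) - 28\right)^{2} = \left(\left(-4 + \sqrt{\frac{7 - -6}{3 \left(-3 - 3\right)} - 1} \frac{-9 + 5 \left(-2\right)}{-2 - 2}\right) - 28\right)^{2} = \left(\left(-4 + \sqrt{\frac{7 + 6}{3 \left(-6\right)} - 1} \frac{-9 - 10}{-4}\right) - 28\right)^{2} = \left(\left(-4 + \sqrt{\frac{1}{3} \left(- \frac{1}{6}\right) 13 - 1} \left(\left(- \frac{1}{4}\right) \left(-19\right)\right)\right) - 28\right)^{2} = \left(\left(-4 + \sqrt{- \frac{13}{18} - 1} \cdot \frac{19}{4}\right) - 28\right)^{2} = \left(\left(-4 + \sqrt{- \frac{31}{18}} \cdot \frac{19}{4}\right) - 28\right)^{2} = \left(\left(-4 + \frac{i \sqrt{62}}{6} \cdot \frac{19}{4}\right) - 28\right)^{2} = \left(\left(-4 + \frac{19 i \sqrt{62}}{24}\right) - 28\right)^{2} = \left(-32 + \frac{19 i \sqrt{62}}{24}\right)^{2}$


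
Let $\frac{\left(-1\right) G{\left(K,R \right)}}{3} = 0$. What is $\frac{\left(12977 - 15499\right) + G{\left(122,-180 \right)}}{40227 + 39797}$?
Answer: $- \frac{1261}{40012} \approx -0.031516$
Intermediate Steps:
$G{\left(K,R \right)} = 0$ ($G{\left(K,R \right)} = \left(-3\right) 0 = 0$)
$\frac{\left(12977 - 15499\right) + G{\left(122,-180 \right)}}{40227 + 39797} = \frac{\left(12977 - 15499\right) + 0}{40227 + 39797} = \frac{-2522 + 0}{80024} = \left(-2522\right) \frac{1}{80024} = - \frac{1261}{40012}$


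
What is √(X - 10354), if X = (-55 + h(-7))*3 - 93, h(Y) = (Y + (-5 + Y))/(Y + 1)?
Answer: I*√42410/2 ≈ 102.97*I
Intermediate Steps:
h(Y) = (-5 + 2*Y)/(1 + Y)
X = -497/2 (X = (-55 + (-5 + 2*(-7))/(1 - 7))*3 - 93 = (-55 + (-5 - 14)/(-6))*3 - 93 = (-55 - ⅙*(-19))*3 - 93 = (-55 + 19/6)*3 - 93 = -311/6*3 - 93 = -311/2 - 93 = -497/2 ≈ -248.50)
√(X - 10354) = √(-497/2 - 10354) = √(-21205/2) = I*√42410/2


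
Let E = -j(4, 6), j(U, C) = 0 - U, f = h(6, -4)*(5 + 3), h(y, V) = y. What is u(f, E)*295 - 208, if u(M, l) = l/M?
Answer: -2201/12 ≈ -183.42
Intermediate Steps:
f = 48 (f = 6*(5 + 3) = 6*8 = 48)
j(U, C) = -U
E = 4 (E = -(-1)*4 = -1*(-4) = 4)
u(f, E)*295 - 208 = (4/48)*295 - 208 = (4*(1/48))*295 - 208 = (1/12)*295 - 208 = 295/12 - 208 = -2201/12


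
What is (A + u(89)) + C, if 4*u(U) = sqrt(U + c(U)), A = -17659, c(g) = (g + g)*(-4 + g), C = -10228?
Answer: -27887 + 3*sqrt(1691)/4 ≈ -27856.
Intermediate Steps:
c(g) = 2*g*(-4 + g) (c(g) = (2*g)*(-4 + g) = 2*g*(-4 + g))
u(U) = sqrt(U + 2*U*(-4 + U))/4
(A + u(89)) + C = (-17659 + sqrt(89*(-7 + 2*89))/4) - 10228 = (-17659 + sqrt(89*(-7 + 178))/4) - 10228 = (-17659 + sqrt(89*171)/4) - 10228 = (-17659 + sqrt(15219)/4) - 10228 = (-17659 + (3*sqrt(1691))/4) - 10228 = (-17659 + 3*sqrt(1691)/4) - 10228 = -27887 + 3*sqrt(1691)/4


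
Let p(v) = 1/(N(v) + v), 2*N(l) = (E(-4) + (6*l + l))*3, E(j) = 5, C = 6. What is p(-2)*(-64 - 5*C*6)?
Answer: 488/31 ≈ 15.742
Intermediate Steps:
N(l) = 15/2 + 21*l/2 (N(l) = ((5 + (6*l + l))*3)/2 = ((5 + 7*l)*3)/2 = (15 + 21*l)/2 = 15/2 + 21*l/2)
p(v) = 1/(15/2 + 23*v/2) (p(v) = 1/((15/2 + 21*v/2) + v) = 1/(15/2 + 23*v/2))
p(-2)*(-64 - 5*C*6) = (2/(15 + 23*(-2)))*(-64 - 5*6*6) = (2/(15 - 46))*(-64 - 30*6) = (2/(-31))*(-64 - 180) = (2*(-1/31))*(-244) = -2/31*(-244) = 488/31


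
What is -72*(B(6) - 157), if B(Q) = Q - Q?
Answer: 11304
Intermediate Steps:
B(Q) = 0
-72*(B(6) - 157) = -72*(0 - 157) = -72*(-157) = 11304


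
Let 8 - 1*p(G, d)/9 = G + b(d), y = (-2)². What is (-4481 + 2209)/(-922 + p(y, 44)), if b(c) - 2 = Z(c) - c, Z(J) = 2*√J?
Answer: 36068/7619 - 2556*√11/7619 ≈ 3.6213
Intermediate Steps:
y = 4
b(c) = 2 - c + 2*√c (b(c) = 2 + (2*√c - c) = 2 + (-c + 2*√c) = 2 - c + 2*√c)
p(G, d) = 54 - 18*√d - 9*G + 9*d (p(G, d) = 72 - 9*(G + (2 - d + 2*√d)) = 72 - 9*(2 + G - d + 2*√d) = 72 + (-18 - 18*√d - 9*G + 9*d) = 54 - 18*√d - 9*G + 9*d)
(-4481 + 2209)/(-922 + p(y, 44)) = (-4481 + 2209)/(-922 + (54 - 36*√11 - 9*4 + 9*44)) = -2272/(-922 + (54 - 36*√11 - 36 + 396)) = -2272/(-922 + (414 - 36*√11)) = -2272/(-508 - 36*√11)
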